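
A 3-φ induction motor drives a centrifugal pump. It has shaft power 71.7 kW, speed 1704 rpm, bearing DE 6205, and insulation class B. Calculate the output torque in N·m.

402 N·m

ω = 2π × 1704/60 = 178.4 rad/s
τ = P/ω = 71700/178.4 = 402 N·m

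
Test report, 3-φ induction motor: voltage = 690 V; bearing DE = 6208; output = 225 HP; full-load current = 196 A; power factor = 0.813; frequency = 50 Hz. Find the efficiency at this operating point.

P_out = 225 × 746 = 167850 W
P_in = √3·V_L·I_L·cosφ = 1.732 × 690 × 196 × 0.813 = 190434 W
η = P_out / P_in = 167850 / 190434 = 0.881 = 88.1%

88.1 %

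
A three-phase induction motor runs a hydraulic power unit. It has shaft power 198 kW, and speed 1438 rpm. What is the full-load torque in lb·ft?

970 lb·ft

ω = 2π × 1438/60 = 150.6 rad/s
τ = P/ω = 198000/150.6 = 1315 N·m
In lb·ft: 1315/1.356 = 970 lb·ft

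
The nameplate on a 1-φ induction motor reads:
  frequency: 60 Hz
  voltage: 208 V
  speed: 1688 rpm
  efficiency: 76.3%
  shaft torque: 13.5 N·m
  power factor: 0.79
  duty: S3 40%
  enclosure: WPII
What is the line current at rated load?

ω = 2π×1688/60 = 176.8 rad/s; P_out = τω = 13.5 × 176.8 = 2387 W
P_in = P_out / η = 2387 / 0.763 = 3128 W
I = P_in / (V·cosφ) = 3128 / (208 × 0.79) = 19 A

19 A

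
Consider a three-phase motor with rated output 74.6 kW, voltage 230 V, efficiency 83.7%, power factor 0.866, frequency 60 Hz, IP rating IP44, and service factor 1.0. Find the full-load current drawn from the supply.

P_out = 74.6 kW = 74600 W
P_in = P_out / η = 74600 / 0.837 = 89128 W
I_L = P_in / (√3·V_L·cosφ) = 89128 / (1.732 × 230 × 0.866) = 258 A

258 A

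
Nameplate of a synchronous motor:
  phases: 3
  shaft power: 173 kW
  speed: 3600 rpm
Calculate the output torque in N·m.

459 N·m

ω = 2π × 3600/60 = 377 rad/s
τ = P/ω = 173000/377 = 459 N·m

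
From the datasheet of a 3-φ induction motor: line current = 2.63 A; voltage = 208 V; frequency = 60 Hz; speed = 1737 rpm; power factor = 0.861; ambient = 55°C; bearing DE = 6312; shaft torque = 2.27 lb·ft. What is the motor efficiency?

68.6 %

τ = 2.27 lb·ft × 1.356 = 3.078 N·m
ω = 2π × 1737/60 = 181.9 rad/s; P_out = τω = 3.078 × 181.9 = 560 W
P_in = √3·V_L·I_L·cosφ = 1.732 × 208 × 2.63 × 0.861 = 816 W
η = P_out / P_in = 560 / 816 = 0.686 = 68.6%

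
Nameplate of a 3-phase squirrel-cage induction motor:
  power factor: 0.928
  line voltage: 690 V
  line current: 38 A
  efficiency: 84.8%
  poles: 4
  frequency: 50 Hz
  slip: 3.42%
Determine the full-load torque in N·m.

236 N·m

P_in = √3·V·I·cosφ = 1.732 × 690 × 38 × 0.928 = 42143 W
P_out = η·P_in = 0.848 × 42143 = 35737 W
n_s = 120×50/4 = 1500 rpm; n = 1500×(1−0.0342) = 1449 rpm
ω = 2π×1449/60 = 151.7 rad/s
τ = P_out/ω = 35737/151.7 = 236 N·m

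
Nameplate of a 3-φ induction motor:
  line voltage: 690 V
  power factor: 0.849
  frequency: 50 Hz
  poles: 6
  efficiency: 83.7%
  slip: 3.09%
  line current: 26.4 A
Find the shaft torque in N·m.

P_in = √3·V·I·cosφ = 1.732 × 690 × 26.4 × 0.849 = 26786 W
P_out = η·P_in = 0.837 × 26786 = 22420 W
n_s = 120×50/6 = 1000 rpm; n = 1000×(1−0.0309) = 969 rpm
ω = 2π×969/60 = 101.5 rad/s
τ = P_out/ω = 22420/101.5 = 221 N·m

221 N·m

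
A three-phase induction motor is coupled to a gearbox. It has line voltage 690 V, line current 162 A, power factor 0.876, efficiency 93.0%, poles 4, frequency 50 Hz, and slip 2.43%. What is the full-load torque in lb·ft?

P_in = √3·V·I·cosφ = 1.732 × 690 × 162 × 0.876 = 169596 W
P_out = η·P_in = 0.93 × 169596 = 157724 W
n_s = 120×50/4 = 1500 rpm; n = 1500×(1−0.0243) = 1464 rpm
ω = 2π×1464/60 = 153.3 rad/s
τ = P_out/ω = 157724/153.3 = 1029 N·m
In lb·ft: 1029/1.356 = 759 lb·ft

759 lb·ft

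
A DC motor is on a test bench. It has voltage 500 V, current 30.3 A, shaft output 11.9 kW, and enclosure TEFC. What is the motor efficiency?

P_out = 11.9 kW = 11900 W
P_in = V·I = 500 × 30.3 = 15150 W
η = P_out / P_in = 11900 / 15150 = 0.785 = 78.5%

78.5 %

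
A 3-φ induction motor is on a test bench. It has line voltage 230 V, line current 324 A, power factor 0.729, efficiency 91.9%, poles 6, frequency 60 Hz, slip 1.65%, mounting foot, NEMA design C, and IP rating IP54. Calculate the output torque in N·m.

700 N·m

P_in = √3·V·I·cosφ = 1.732 × 230 × 324 × 0.729 = 94091 W
P_out = η·P_in = 0.919 × 94091 = 86470 W
n_s = 120×60/6 = 1200 rpm; n = 1200×(1−0.0165) = 1180 rpm
ω = 2π×1180/60 = 123.6 rad/s
τ = P_out/ω = 86470/123.6 = 700 N·m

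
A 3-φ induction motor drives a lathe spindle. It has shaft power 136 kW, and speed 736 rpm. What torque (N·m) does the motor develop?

ω = 2π × 736/60 = 77.07 rad/s
τ = P/ω = 136000/77.07 = 1760 N·m

1760 N·m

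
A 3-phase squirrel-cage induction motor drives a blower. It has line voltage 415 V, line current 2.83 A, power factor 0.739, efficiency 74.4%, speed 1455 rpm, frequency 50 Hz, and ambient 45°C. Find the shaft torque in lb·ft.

5.41 lb·ft

P_in = √3·V·I·cosφ = 1.732 × 415 × 2.83 × 0.739 = 1503 W
P_out = η·P_in = 0.744 × 1503 = 1118 W
n = 1455 rpm
ω = 2π×1455/60 = 152.4 rad/s
τ = P_out/ω = 1118/152.4 = 7.336 N·m
In lb·ft: 7.336/1.356 = 5.41 lb·ft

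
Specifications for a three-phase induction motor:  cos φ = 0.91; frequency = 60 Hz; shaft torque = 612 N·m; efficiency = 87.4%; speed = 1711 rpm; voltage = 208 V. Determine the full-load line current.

383 A

ω = 2π×1711/60 = 179.2 rad/s; P_out = τω = 612 × 179.2 = 109670 W
P_in = P_out / η = 109670 / 0.874 = 125481 W
I_L = P_in / (√3·V_L·cosφ) = 125481 / (1.732 × 208 × 0.91) = 383 A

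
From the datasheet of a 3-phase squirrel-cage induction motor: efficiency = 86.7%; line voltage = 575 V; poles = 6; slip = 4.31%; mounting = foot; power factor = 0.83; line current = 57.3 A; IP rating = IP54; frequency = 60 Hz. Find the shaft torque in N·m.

P_in = √3·V·I·cosφ = 1.732 × 575 × 57.3 × 0.83 = 47364 W
P_out = η·P_in = 0.867 × 47364 = 41065 W
n_s = 120×60/6 = 1200 rpm; n = 1200×(1−0.0431) = 1148 rpm
ω = 2π×1148/60 = 120.2 rad/s
τ = P_out/ω = 41065/120.2 = 342 N·m

342 N·m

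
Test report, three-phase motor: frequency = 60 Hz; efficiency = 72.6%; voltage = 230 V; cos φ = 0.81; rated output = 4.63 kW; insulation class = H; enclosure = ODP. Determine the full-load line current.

19.8 A

P_out = 4.63 kW = 4630 W
P_in = P_out / η = 4630 / 0.726 = 6377 W
I_L = P_in / (√3·V_L·cosφ) = 6377 / (1.732 × 230 × 0.81) = 19.8 A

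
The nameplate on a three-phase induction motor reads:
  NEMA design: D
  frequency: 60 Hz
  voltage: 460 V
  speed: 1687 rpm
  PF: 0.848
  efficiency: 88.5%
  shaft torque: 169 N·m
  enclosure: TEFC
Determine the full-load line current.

49.9 A

ω = 2π×1687/60 = 176.7 rad/s; P_out = τω = 169 × 176.7 = 29862 W
P_in = P_out / η = 29862 / 0.885 = 33742 W
I_L = P_in / (√3·V_L·cosφ) = 33742 / (1.732 × 460 × 0.848) = 49.9 A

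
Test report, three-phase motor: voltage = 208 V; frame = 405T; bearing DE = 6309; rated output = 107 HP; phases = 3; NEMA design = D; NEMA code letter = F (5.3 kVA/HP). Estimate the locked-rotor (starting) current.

S_LR = 5.3 × 107 = 567.1 kVA
I_LR = S_LR/(√3·V_L) = 567100/(1.732×208) = 1570 A

1570 A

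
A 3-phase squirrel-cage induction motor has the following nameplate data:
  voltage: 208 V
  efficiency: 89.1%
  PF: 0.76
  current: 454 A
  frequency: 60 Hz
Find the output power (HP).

P_in = √3·V·I·cosφ = 1.732 × 208 × 454 × 0.76 = 124303 W
P_out = η·P_in = 0.891 × 124303 = 110754 W
= 110754/746 = 148 HP

148 HP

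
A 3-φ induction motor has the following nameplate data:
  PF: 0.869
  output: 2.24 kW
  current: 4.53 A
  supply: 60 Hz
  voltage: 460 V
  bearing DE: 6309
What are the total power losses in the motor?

P_in = √3·V·I·cosφ = 1.732×460×4.53×0.869 = 3136 W
P_out = 2240 W
Losses = P_in − P_out = 3136 − 2240 = 896 W

896 W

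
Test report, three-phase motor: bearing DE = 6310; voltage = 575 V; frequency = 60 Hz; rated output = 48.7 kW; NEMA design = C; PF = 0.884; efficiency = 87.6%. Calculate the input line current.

P_out = 48.7 kW = 48700 W
P_in = P_out / η = 48700 / 0.876 = 55594 W
I_L = P_in / (√3·V_L·cosφ) = 55594 / (1.732 × 575 × 0.884) = 63.1 A

63.1 A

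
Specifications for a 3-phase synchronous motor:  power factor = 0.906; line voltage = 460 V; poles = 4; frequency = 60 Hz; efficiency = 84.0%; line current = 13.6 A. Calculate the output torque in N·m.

43.7 N·m

P_in = √3·V·I·cosφ = 1.732 × 460 × 13.6 × 0.906 = 9817 W
P_out = η·P_in = 0.84 × 9817 = 8246 W
n = n_s = 120×60/4 = 1800 rpm (synchronous)
ω = 2π×1800/60 = 188.5 rad/s
τ = P_out/ω = 8246/188.5 = 43.7 N·m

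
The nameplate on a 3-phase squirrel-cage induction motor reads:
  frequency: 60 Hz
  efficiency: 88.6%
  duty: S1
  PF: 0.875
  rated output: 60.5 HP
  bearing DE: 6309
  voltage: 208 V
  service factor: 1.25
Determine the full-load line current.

P_out = 60.5 × 746 = 45133 W
P_in = P_out / η = 45133 / 0.886 = 50940 W
I_L = P_in / (√3·V_L·cosφ) = 50940 / (1.732 × 208 × 0.875) = 162 A

162 A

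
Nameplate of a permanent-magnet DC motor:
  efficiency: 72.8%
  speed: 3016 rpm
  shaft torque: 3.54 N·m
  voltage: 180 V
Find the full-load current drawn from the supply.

8.53 A

ω = 2π×3016/60 = 315.8 rad/s; P_out = τω = 3.54 × 315.8 = 1118 W
P_in = P_out / η = 1118 / 0.728 = 1536 W
I = P_in / V = 1536 / 180 = 8.53 A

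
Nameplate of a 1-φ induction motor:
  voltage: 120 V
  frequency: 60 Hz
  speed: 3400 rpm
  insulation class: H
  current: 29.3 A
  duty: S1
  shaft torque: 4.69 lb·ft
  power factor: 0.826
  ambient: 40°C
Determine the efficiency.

τ = 4.69 lb·ft × 1.356 = 6.36 N·m
ω = 2π × 3400/60 = 356 rad/s; P_out = τω = 6.36 × 356 = 2264 W
P_in = V·I·cosφ = 120 × 29.3 × 0.826 = 2904 W
η = P_out / P_in = 2264 / 2904 = 0.780 = 78.0%

78.0 %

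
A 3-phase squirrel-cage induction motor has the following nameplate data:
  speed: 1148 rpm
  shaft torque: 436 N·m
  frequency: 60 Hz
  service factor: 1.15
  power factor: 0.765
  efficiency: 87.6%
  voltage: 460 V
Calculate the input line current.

ω = 2π×1148/60 = 120.2 rad/s; P_out = τω = 436 × 120.2 = 52407 W
P_in = P_out / η = 52407 / 0.876 = 59825 W
I_L = P_in / (√3·V_L·cosφ) = 59825 / (1.732 × 460 × 0.765) = 98.2 A

98.2 A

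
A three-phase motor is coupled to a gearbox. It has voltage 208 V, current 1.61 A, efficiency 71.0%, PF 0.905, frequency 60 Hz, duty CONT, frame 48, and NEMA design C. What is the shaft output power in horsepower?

0.5 HP

P_in = √3·V·I·cosφ = 1.732 × 208 × 1.61 × 0.905 = 525 W
P_out = η·P_in = 0.71 × 525 = 373 W
= 373/746 = 0.5 HP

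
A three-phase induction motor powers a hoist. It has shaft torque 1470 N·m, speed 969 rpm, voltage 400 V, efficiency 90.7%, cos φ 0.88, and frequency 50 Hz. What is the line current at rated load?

270 A

ω = 2π×969/60 = 101.5 rad/s; P_out = τω = 1470 × 101.5 = 149205 W
P_in = P_out / η = 149205 / 0.907 = 164504 W
I_L = P_in / (√3·V_L·cosφ) = 164504 / (1.732 × 400 × 0.88) = 270 A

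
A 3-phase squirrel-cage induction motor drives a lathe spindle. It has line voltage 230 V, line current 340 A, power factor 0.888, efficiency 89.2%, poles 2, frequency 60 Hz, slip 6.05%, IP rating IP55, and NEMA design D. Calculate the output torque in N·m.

P_in = √3·V·I·cosφ = 1.732 × 230 × 340 × 0.888 = 120273 W
P_out = η·P_in = 0.892 × 120273 = 107284 W
n_s = 120×60/2 = 3600 rpm; n = 3600×(1−0.0605) = 3382 rpm
ω = 2π×3382/60 = 354.2 rad/s
τ = P_out/ω = 107284/354.2 = 303 N·m

303 N·m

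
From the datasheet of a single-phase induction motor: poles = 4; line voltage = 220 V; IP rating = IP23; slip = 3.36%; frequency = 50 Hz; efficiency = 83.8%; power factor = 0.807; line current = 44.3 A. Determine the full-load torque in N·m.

P_in = V·I·cosφ = 220 × 44.3 × 0.807 = 7865 W
P_out = η·P_in = 0.838 × 7865 = 6591 W
n_s = 120×50/4 = 1500 rpm; n = 1500×(1−0.0336) = 1450 rpm
ω = 2π×1450/60 = 151.8 rad/s
τ = P_out/ω = 6591/151.8 = 43.4 N·m

43.4 N·m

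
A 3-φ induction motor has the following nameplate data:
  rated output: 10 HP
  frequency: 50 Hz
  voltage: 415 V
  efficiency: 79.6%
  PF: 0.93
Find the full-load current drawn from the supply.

14 A

P_out = 10 × 746 = 7460 W
P_in = P_out / η = 7460 / 0.796 = 9372 W
I_L = P_in / (√3·V_L·cosφ) = 9372 / (1.732 × 415 × 0.93) = 14 A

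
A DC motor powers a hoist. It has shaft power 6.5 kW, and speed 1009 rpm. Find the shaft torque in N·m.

ω = 2π × 1009/60 = 105.7 rad/s
τ = P/ω = 6500/105.7 = 61.5 N·m

61.5 N·m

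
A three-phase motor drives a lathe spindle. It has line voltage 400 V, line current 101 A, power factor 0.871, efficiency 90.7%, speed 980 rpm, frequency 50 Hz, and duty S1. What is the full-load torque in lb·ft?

P_in = √3·V·I·cosφ = 1.732 × 400 × 101 × 0.871 = 60946 W
P_out = η·P_in = 0.907 × 60946 = 55278 W
n = 980 rpm
ω = 2π×980/60 = 102.6 rad/s
τ = P_out/ω = 55278/102.6 = 538.8 N·m
In lb·ft: 538.8/1.356 = 397 lb·ft

397 lb·ft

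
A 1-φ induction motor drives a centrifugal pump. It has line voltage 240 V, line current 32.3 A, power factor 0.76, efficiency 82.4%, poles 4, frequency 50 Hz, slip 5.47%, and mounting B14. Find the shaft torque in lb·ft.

24.1 lb·ft

P_in = V·I·cosφ = 240 × 32.3 × 0.76 = 5892 W
P_out = η·P_in = 0.824 × 5892 = 4855 W
n_s = 120×50/4 = 1500 rpm; n = 1500×(1−0.0547) = 1418 rpm
ω = 2π×1418/60 = 148.5 rad/s
τ = P_out/ω = 4855/148.5 = 32.69 N·m
In lb·ft: 32.69/1.356 = 24.1 lb·ft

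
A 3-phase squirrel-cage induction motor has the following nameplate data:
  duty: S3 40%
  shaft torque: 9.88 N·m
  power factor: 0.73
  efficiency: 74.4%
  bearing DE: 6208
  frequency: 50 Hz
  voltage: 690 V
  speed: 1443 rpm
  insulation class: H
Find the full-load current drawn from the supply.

2.3 A

ω = 2π×1443/60 = 151.1 rad/s; P_out = τω = 9.88 × 151.1 = 1493 W
P_in = P_out / η = 1493 / 0.744 = 2007 W
I_L = P_in / (√3·V_L·cosφ) = 2007 / (1.732 × 690 × 0.73) = 2.3 A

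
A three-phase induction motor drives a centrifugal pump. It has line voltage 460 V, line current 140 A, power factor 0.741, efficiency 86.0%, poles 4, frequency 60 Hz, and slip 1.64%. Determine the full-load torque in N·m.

P_in = √3·V·I·cosφ = 1.732 × 460 × 140 × 0.741 = 82652 W
P_out = η·P_in = 0.86 × 82652 = 71081 W
n_s = 120×60/4 = 1800 rpm; n = 1800×(1−0.0164) = 1770 rpm
ω = 2π×1770/60 = 185.4 rad/s
τ = P_out/ω = 71081/185.4 = 383 N·m

383 N·m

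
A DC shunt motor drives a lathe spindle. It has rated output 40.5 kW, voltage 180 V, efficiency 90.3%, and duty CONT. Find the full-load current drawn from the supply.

P_out = 40.5 kW = 40500 W
P_in = P_out / η = 40500 / 0.903 = 44850 W
I = P_in / V = 44850 / 180 = 249 A

249 A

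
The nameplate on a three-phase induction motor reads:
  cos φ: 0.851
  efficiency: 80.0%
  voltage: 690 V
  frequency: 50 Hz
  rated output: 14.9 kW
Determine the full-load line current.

18.3 A

P_out = 14.9 kW = 14900 W
P_in = P_out / η = 14900 / 0.800 = 18625 W
I_L = P_in / (√3·V_L·cosφ) = 18625 / (1.732 × 690 × 0.851) = 18.3 A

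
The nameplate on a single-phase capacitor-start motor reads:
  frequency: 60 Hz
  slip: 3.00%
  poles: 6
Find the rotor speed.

n_s = 120f/p = 120×60/6 = 1200 rpm
n = n_s(1 − s) = 1200 × (1 − 0.03) = 1164 rpm

1164 rpm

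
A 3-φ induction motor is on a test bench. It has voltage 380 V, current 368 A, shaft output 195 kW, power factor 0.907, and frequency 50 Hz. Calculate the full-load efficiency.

P_out = 195 kW = 195000 W
P_in = √3·V_L·I_L·cosφ = 1.732 × 380 × 368 × 0.907 = 219678 W
η = P_out / P_in = 195000 / 219678 = 0.888 = 88.8%

88.8 %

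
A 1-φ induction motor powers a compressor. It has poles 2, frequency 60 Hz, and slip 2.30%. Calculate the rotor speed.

n_s = 120f/p = 120×60/2 = 3600 rpm
n = n_s(1 − s) = 3600 × (1 − 0.023) = 3517 rpm

3517 rpm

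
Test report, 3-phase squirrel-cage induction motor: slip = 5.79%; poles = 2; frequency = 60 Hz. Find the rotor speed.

n_s = 120f/p = 120×60/2 = 3600 rpm
n = n_s(1 − s) = 3600 × (1 − 0.0579) = 3392 rpm

3392 rpm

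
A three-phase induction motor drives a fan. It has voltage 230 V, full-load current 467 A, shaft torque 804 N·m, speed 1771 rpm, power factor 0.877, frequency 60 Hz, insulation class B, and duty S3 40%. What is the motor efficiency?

ω = 2π × 1771/60 = 185.5 rad/s; P_out = τω = 804 × 185.5 = 149142 W
P_in = √3·V_L·I_L·cosφ = 1.732 × 230 × 467 × 0.877 = 163152 W
η = P_out / P_in = 149142 / 163152 = 0.914 = 91.4%

91.4 %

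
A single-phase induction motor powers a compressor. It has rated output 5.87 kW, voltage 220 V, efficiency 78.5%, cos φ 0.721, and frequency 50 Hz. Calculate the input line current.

P_out = 5.87 kW = 5870 W
P_in = P_out / η = 5870 / 0.785 = 7478 W
I = P_in / (V·cosφ) = 7478 / (220 × 0.721) = 47.1 A

47.1 A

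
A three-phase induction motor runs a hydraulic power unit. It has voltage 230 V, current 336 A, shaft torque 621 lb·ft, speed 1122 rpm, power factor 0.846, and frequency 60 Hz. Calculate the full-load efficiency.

87.4 %

τ = 621 lb·ft × 1.356 = 842.1 N·m
ω = 2π × 1122/60 = 117.5 rad/s; P_out = τω = 842.1 × 117.5 = 98947 W
P_in = √3·V_L·I_L·cosφ = 1.732 × 230 × 336 × 0.846 = 113236 W
η = P_out / P_in = 98947 / 113236 = 0.874 = 87.4%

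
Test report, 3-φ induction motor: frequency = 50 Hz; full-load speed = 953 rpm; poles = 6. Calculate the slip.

n_s = 120f/p = 120×50/6 = 1000 rpm
s = (n_s − n)/n_s = (1000 − 953)/1000 = 0.0470

4.70 %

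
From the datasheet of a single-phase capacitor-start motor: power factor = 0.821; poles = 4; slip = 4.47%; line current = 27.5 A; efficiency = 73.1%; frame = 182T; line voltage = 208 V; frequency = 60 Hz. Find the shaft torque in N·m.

19.1 N·m

P_in = V·I·cosφ = 208 × 27.5 × 0.821 = 4696 W
P_out = η·P_in = 0.731 × 4696 = 3433 W
n_s = 120×60/4 = 1800 rpm; n = 1800×(1−0.0447) = 1720 rpm
ω = 2π×1720/60 = 180.1 rad/s
τ = P_out/ω = 3433/180.1 = 19.1 N·m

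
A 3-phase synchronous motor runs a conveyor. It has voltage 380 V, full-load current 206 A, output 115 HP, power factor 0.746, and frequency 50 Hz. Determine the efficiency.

P_out = 115 × 746 = 85790 W
P_in = √3·V_L·I_L·cosφ = 1.732 × 380 × 206 × 0.746 = 101143 W
η = P_out / P_in = 85790 / 101143 = 0.848 = 84.8%

84.8 %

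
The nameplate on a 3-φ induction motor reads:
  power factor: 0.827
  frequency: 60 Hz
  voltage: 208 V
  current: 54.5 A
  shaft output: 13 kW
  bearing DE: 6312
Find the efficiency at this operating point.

80.1 %

P_out = 13 kW = 13000 W
P_in = √3·V_L·I_L·cosφ = 1.732 × 208 × 54.5 × 0.827 = 16237 W
η = P_out / P_in = 13000 / 16237 = 0.801 = 80.1%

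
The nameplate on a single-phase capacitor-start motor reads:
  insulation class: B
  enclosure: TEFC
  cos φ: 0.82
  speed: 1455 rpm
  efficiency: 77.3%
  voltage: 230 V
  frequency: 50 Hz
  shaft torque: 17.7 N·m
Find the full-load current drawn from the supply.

ω = 2π×1455/60 = 152.4 rad/s; P_out = τω = 17.7 × 152.4 = 2697 W
P_in = P_out / η = 2697 / 0.773 = 3489 W
I = P_in / (V·cosφ) = 3489 / (230 × 0.82) = 18.5 A

18.5 A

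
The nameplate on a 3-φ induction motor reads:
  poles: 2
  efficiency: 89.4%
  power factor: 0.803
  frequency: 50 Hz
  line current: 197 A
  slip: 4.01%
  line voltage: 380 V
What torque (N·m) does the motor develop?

P_in = √3·V·I·cosφ = 1.732 × 380 × 197 × 0.803 = 104115 W
P_out = η·P_in = 0.894 × 104115 = 93079 W
n_s = 120×50/2 = 3000 rpm; n = 3000×(1−0.0401) = 2880 rpm
ω = 2π×2880/60 = 301.6 rad/s
τ = P_out/ω = 93079/301.6 = 309 N·m

309 N·m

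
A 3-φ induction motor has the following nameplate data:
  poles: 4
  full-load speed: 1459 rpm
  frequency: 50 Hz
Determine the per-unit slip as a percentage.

n_s = 120f/p = 120×50/4 = 1500 rpm
s = (n_s − n)/n_s = (1500 − 1459)/1500 = 0.0273

2.73 %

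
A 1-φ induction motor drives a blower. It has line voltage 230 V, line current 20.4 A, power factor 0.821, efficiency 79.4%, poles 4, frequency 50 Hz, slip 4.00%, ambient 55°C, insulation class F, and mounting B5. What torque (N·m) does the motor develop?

20.3 N·m

P_in = V·I·cosφ = 230 × 20.4 × 0.821 = 3852 W
P_out = η·P_in = 0.794 × 3852 = 3058 W
n_s = 120×50/4 = 1500 rpm; n = 1500×(1−0.04) = 1440 rpm
ω = 2π×1440/60 = 150.8 rad/s
τ = P_out/ω = 3058/150.8 = 20.3 N·m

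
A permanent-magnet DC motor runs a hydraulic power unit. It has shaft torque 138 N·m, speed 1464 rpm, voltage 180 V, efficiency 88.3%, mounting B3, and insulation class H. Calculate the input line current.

133 A

ω = 2π×1464/60 = 153.3 rad/s; P_out = τω = 138 × 153.3 = 21155 W
P_in = P_out / η = 21155 / 0.883 = 23958 W
I = P_in / V = 23958 / 180 = 133 A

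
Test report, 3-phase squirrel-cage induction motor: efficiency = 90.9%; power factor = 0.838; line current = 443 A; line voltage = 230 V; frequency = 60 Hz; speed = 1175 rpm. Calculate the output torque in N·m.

1090 N·m

P_in = √3·V·I·cosφ = 1.732 × 230 × 443 × 0.838 = 147885 W
P_out = η·P_in = 0.909 × 147885 = 134427 W
n = 1175 rpm
ω = 2π×1175/60 = 123 rad/s
τ = P_out/ω = 134427/123 = 1090 N·m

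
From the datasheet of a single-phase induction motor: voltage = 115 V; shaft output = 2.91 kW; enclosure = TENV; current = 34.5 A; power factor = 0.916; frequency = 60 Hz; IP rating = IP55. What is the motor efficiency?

P_out = 2.91 kW = 2910 W
P_in = V·I·cosφ = 115 × 34.5 × 0.916 = 3634 W
η = P_out / P_in = 2910 / 3634 = 0.801 = 80.1%

80.1 %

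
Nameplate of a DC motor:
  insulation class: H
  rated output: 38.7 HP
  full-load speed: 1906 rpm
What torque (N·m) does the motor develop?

P_out = 38.7 × 746 = 28870 W
ω = 2π × 1906/60 = 199.6 rad/s
τ = P_out/ω = 28870/199.6 = 145 N·m

145 N·m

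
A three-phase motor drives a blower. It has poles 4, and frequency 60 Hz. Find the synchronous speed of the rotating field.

1800 rpm

n_s = 120f/p = 120×60/4 = 1800 rpm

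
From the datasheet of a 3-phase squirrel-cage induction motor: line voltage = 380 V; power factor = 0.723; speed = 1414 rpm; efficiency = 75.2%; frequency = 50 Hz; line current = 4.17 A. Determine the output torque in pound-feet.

7.43 lb·ft

P_in = √3·V·I·cosφ = 1.732 × 380 × 4.17 × 0.723 = 1984 W
P_out = η·P_in = 0.752 × 1984 = 1492 W
n = 1414 rpm
ω = 2π×1414/60 = 148.1 rad/s
τ = P_out/ω = 1492/148.1 = 10.07 N·m
In lb·ft: 10.07/1.356 = 7.43 lb·ft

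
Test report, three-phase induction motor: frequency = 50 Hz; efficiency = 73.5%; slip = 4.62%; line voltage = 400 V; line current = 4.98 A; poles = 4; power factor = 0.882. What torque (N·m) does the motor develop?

14.9 N·m

P_in = √3·V·I·cosφ = 1.732 × 400 × 4.98 × 0.882 = 3043 W
P_out = η·P_in = 0.735 × 3043 = 2237 W
n_s = 120×50/4 = 1500 rpm; n = 1500×(1−0.0462) = 1431 rpm
ω = 2π×1431/60 = 149.9 rad/s
τ = P_out/ω = 2237/149.9 = 14.9 N·m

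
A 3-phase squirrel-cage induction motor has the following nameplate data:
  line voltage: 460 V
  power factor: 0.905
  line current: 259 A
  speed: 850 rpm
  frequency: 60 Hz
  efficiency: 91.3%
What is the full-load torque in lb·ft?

1410 lb·ft

P_in = √3·V·I·cosφ = 1.732 × 460 × 259 × 0.905 = 186747 W
P_out = η·P_in = 0.913 × 186747 = 170500 W
n = 850 rpm
ω = 2π×850/60 = 89.01 rad/s
τ = P_out/ω = 170500/89.01 = 1916 N·m
In lb·ft: 1916/1.356 = 1410 lb·ft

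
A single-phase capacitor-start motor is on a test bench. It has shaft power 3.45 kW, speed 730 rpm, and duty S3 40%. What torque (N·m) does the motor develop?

45.1 N·m

ω = 2π × 730/60 = 76.45 rad/s
τ = P/ω = 3450/76.45 = 45.1 N·m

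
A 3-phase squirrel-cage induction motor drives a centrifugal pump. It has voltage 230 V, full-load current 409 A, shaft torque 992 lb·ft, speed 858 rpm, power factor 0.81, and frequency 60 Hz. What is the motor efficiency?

91.6 %

τ = 992 lb·ft × 1.356 = 1345 N·m
ω = 2π × 858/60 = 89.85 rad/s; P_out = τω = 1345 × 89.85 = 120848 W
P_in = √3·V_L·I_L·cosφ = 1.732 × 230 × 409 × 0.81 = 131973 W
η = P_out / P_in = 120848 / 131973 = 0.916 = 91.6%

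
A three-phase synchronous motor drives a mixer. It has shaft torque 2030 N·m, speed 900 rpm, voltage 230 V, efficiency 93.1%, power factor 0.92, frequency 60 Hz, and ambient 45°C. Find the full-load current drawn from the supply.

ω = 2π×900/60 = 94.25 rad/s; P_out = τω = 2030 × 94.25 = 191328 W
P_in = P_out / η = 191328 / 0.931 = 205508 W
I_L = P_in / (√3·V_L·cosφ) = 205508 / (1.732 × 230 × 0.92) = 561 A

561 A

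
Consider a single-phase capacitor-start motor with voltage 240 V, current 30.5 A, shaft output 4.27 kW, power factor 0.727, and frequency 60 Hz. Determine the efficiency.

80.2 %

P_out = 4.27 kW = 4270 W
P_in = V·I·cosφ = 240 × 30.5 × 0.727 = 5322 W
η = P_out / P_in = 4270 / 5322 = 0.802 = 80.2%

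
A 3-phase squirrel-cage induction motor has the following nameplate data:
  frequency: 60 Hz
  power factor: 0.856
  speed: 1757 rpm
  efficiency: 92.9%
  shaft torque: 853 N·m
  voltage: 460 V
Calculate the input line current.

ω = 2π×1757/60 = 184 rad/s; P_out = τω = 853 × 184 = 156952 W
P_in = P_out / η = 156952 / 0.929 = 168947 W
I_L = P_in / (√3·V_L·cosφ) = 168947 / (1.732 × 460 × 0.856) = 248 A

248 A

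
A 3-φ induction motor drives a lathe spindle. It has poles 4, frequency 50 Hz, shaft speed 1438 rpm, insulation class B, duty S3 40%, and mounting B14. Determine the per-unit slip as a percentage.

4.13 %

n_s = 120f/p = 120×50/4 = 1500 rpm
s = (n_s − n)/n_s = (1500 − 1438)/1500 = 0.0413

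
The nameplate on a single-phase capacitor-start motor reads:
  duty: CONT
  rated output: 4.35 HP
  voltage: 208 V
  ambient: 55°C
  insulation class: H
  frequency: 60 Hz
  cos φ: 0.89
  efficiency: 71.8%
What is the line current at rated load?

24.4 A

P_out = 4.35 × 746 = 3245 W
P_in = P_out / η = 3245 / 0.718 = 4519 W
I = P_in / (V·cosφ) = 4519 / (208 × 0.89) = 24.4 A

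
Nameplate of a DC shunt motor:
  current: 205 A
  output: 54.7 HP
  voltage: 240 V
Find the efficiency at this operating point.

82.9 %

P_out = 54.7 × 746 = 40806 W
P_in = V·I = 240 × 205 = 49200 W
η = P_out / P_in = 40806 / 49200 = 0.829 = 82.9%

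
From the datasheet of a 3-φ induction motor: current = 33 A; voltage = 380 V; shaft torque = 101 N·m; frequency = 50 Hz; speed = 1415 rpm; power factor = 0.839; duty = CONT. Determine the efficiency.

82.1 %

ω = 2π × 1415/60 = 148.2 rad/s; P_out = τω = 101 × 148.2 = 14968 W
P_in = √3·V_L·I_L·cosφ = 1.732 × 380 × 33 × 0.839 = 18222 W
η = P_out / P_in = 14968 / 18222 = 0.821 = 82.1%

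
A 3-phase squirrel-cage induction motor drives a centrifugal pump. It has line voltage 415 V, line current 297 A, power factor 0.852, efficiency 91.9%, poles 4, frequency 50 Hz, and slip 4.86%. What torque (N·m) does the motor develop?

P_in = √3·V·I·cosφ = 1.732 × 415 × 297 × 0.852 = 181883 W
P_out = η·P_in = 0.919 × 181883 = 167150 W
n_s = 120×50/4 = 1500 rpm; n = 1500×(1−0.0486) = 1427 rpm
ω = 2π×1427/60 = 149.4 rad/s
τ = P_out/ω = 167150/149.4 = 1120 N·m

1120 N·m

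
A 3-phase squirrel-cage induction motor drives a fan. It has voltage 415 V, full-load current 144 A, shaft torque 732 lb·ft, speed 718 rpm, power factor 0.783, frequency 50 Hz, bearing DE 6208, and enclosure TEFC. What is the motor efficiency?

92.1 %

τ = 732 lb·ft × 1.356 = 992.6 N·m
ω = 2π × 718/60 = 75.19 rad/s; P_out = τω = 992.6 × 75.19 = 74634 W
P_in = √3·V_L·I_L·cosφ = 1.732 × 415 × 144 × 0.783 = 81044 W
η = P_out / P_in = 74634 / 81044 = 0.921 = 92.1%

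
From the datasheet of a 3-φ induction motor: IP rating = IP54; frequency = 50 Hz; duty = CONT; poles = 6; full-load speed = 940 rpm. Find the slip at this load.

n_s = 120f/p = 120×50/6 = 1000 rpm
s = (n_s − n)/n_s = (1000 − 940)/1000 = 0.0600

6.00 %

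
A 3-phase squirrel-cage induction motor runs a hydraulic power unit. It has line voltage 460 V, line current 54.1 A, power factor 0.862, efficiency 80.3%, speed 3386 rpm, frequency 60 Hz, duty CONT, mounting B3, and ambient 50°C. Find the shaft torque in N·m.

84.1 N·m

P_in = √3·V·I·cosφ = 1.732 × 460 × 54.1 × 0.862 = 37154 W
P_out = η·P_in = 0.803 × 37154 = 29835 W
n = 3386 rpm
ω = 2π×3386/60 = 354.6 rad/s
τ = P_out/ω = 29835/354.6 = 84.1 N·m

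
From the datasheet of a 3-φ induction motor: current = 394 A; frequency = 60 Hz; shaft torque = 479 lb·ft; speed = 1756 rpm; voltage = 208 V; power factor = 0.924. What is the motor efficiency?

91.1 %

τ = 479 lb·ft × 1.356 = 649.5 N·m
ω = 2π × 1756/60 = 183.9 rad/s; P_out = τω = 649.5 × 183.9 = 119443 W
P_in = √3·V_L·I_L·cosφ = 1.732 × 208 × 394 × 0.924 = 131153 W
η = P_out / P_in = 119443 / 131153 = 0.911 = 91.1%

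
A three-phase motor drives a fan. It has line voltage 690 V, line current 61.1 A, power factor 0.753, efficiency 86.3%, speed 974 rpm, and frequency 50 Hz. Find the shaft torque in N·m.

465 N·m

P_in = √3·V·I·cosφ = 1.732 × 690 × 61.1 × 0.753 = 54984 W
P_out = η·P_in = 0.863 × 54984 = 47451 W
n = 974 rpm
ω = 2π×974/60 = 102 rad/s
τ = P_out/ω = 47451/102 = 465 N·m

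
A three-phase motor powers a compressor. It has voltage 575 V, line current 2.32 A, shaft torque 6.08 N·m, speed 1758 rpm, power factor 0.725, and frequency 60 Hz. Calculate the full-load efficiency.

ω = 2π × 1758/60 = 184.1 rad/s; P_out = τω = 6.08 × 184.1 = 1119 W
P_in = √3·V_L·I_L·cosφ = 1.732 × 575 × 2.32 × 0.725 = 1675 W
η = P_out / P_in = 1119 / 1675 = 0.668 = 66.8%

66.8 %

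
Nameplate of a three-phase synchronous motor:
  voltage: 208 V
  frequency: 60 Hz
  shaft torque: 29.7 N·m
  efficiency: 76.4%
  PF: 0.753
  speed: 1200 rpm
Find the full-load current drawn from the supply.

18 A

ω = 2π×1200/60 = 125.7 rad/s; P_out = τω = 29.7 × 125.7 = 3733 W
P_in = P_out / η = 3733 / 0.764 = 4886 W
I_L = P_in / (√3·V_L·cosφ) = 4886 / (1.732 × 208 × 0.753) = 18 A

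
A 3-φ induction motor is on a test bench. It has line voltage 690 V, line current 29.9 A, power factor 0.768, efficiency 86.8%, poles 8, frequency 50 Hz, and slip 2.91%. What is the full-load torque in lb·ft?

230 lb·ft

P_in = √3·V·I·cosφ = 1.732 × 690 × 29.9 × 0.768 = 27443 W
P_out = η·P_in = 0.868 × 27443 = 23821 W
n_s = 120×50/8 = 750 rpm; n = 750×(1−0.0291) = 728 rpm
ω = 2π×728/60 = 76.24 rad/s
τ = P_out/ω = 23821/76.24 = 312.4 N·m
In lb·ft: 312.4/1.356 = 230 lb·ft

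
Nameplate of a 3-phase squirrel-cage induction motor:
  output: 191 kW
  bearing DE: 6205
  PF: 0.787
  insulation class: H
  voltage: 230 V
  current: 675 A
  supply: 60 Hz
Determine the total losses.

20.6 kW

P_in = √3·V·I·cosφ = 1.732×230×675×0.787 = 211619 W
P_out = 191000 W
Losses = P_in − P_out = 211619 − 191000 = 20619 W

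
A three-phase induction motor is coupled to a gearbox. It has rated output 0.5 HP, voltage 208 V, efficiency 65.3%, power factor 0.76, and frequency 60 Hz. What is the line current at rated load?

2.09 A

P_out = 0.5 × 746 = 373 W
P_in = P_out / η = 373 / 0.653 = 571 W
I_L = P_in / (√3·V_L·cosφ) = 571 / (1.732 × 208 × 0.76) = 2.09 A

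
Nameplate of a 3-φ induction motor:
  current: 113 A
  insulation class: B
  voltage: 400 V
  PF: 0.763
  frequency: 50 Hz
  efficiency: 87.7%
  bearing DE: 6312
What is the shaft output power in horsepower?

P_in = √3·V·I·cosφ = 1.732 × 400 × 113 × 0.763 = 59733 W
P_out = η·P_in = 0.877 × 59733 = 52386 W
= 52386/746 = 70.2 HP

70.2 HP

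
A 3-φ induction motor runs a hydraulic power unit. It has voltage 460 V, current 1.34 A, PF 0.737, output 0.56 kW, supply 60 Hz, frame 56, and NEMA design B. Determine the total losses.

P_in = √3·V·I·cosφ = 1.732×460×1.34×0.737 = 787 W
P_out = 560 W
Losses = P_in − P_out = 787 − 560 = 227 W

227 W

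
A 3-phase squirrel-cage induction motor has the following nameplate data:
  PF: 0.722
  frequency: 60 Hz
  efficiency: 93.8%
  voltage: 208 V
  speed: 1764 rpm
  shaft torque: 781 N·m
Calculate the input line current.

591 A

ω = 2π×1764/60 = 184.7 rad/s; P_out = τω = 781 × 184.7 = 144251 W
P_in = P_out / η = 144251 / 0.938 = 153786 W
I_L = P_in / (√3·V_L·cosφ) = 153786 / (1.732 × 208 × 0.722) = 591 A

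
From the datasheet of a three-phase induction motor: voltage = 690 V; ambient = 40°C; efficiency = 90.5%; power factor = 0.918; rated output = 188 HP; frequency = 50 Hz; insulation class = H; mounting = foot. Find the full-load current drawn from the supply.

P_out = 188 × 746 = 140248 W
P_in = P_out / η = 140248 / 0.905 = 154970 W
I_L = P_in / (√3·V_L·cosφ) = 154970 / (1.732 × 690 × 0.918) = 141 A

141 A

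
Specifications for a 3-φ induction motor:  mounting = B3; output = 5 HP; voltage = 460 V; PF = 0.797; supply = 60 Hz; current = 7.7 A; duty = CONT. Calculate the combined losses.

P_in = √3·V·I·cosφ = 1.732×460×7.7×0.797 = 4889 W
P_out = 5×746 = 3730 W
Losses = P_in − P_out = 4889 − 3730 = 1159 W

1.16 kW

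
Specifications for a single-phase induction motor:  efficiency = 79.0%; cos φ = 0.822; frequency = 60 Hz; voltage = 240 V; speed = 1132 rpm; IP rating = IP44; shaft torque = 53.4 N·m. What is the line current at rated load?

ω = 2π×1132/60 = 118.5 rad/s; P_out = τω = 53.4 × 118.5 = 6328 W
P_in = P_out / η = 6328 / 0.790 = 8010 W
I = P_in / (V·cosφ) = 8010 / (240 × 0.822) = 40.6 A

40.6 A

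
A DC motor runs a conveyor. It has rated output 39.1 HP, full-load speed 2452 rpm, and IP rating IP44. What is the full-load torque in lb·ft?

P_out = 39.1 × 746 = 29169 W
ω = 2π × 2452/60 = 256.8 rad/s
τ = P_out/ω = 29169/256.8 = 113.6 N·m
In lb·ft: 113.6/1.356 = 83.8 lb·ft

83.8 lb·ft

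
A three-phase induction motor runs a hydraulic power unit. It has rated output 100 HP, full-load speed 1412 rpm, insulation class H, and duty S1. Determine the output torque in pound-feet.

372 lb·ft

P_out = 100 × 746 = 74600 W
ω = 2π × 1412/60 = 147.9 rad/s
τ = P_out/ω = 74600/147.9 = 504.4 N·m
In lb·ft: 504.4/1.356 = 372 lb·ft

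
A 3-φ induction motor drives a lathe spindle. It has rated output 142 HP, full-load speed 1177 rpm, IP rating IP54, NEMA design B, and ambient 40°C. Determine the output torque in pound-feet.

634 lb·ft

P_out = 142 × 746 = 105932 W
ω = 2π × 1177/60 = 123.3 rad/s
τ = P_out/ω = 105932/123.3 = 859.1 N·m
In lb·ft: 859.1/1.356 = 634 lb·ft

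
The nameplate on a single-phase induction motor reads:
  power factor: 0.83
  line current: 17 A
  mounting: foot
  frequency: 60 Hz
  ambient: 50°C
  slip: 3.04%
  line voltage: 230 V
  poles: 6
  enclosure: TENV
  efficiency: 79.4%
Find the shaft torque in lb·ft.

15.6 lb·ft

P_in = V·I·cosφ = 230 × 17 × 0.83 = 3245 W
P_out = η·P_in = 0.794 × 3245 = 2577 W
n_s = 120×60/6 = 1200 rpm; n = 1200×(1−0.0304) = 1164 rpm
ω = 2π×1164/60 = 121.9 rad/s
τ = P_out/ω = 2577/121.9 = 21.14 N·m
In lb·ft: 21.14/1.356 = 15.6 lb·ft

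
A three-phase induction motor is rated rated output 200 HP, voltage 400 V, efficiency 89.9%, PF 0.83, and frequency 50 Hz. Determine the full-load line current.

P_out = 200 × 746 = 149200 W
P_in = P_out / η = 149200 / 0.899 = 165962 W
I_L = P_in / (√3·V_L·cosφ) = 165962 / (1.732 × 400 × 0.83) = 289 A

289 A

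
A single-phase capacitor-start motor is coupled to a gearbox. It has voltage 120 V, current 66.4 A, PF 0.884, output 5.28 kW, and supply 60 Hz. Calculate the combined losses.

P_in = V·I·cosφ = 120×66.4×0.884 = 7044 W
P_out = 5280 W
Losses = P_in − P_out = 7044 − 5280 = 1764 W

1.76 kW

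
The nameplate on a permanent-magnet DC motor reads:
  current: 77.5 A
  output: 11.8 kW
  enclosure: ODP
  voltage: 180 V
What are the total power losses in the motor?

P_in = V·I = 180×77.5 = 13950 W
P_out = 11800 W
Losses = P_in − P_out = 13950 − 11800 = 2150 W

2150 W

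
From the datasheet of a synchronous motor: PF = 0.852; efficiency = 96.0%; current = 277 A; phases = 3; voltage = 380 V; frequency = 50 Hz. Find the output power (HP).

200 HP

P_in = √3·V·I·cosφ = 1.732 × 380 × 277 × 0.852 = 155328 W
P_out = η·P_in = 0.96 × 155328 = 149115 W
= 149115/746 = 200 HP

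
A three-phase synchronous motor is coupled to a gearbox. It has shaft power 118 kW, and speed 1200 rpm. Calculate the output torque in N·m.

ω = 2π × 1200/60 = 125.7 rad/s
τ = P/ω = 118000/125.7 = 939 N·m

939 N·m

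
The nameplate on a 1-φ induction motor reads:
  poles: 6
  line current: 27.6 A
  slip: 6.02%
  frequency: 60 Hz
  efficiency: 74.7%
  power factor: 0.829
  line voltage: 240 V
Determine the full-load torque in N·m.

34.7 N·m

P_in = V·I·cosφ = 240 × 27.6 × 0.829 = 5491 W
P_out = η·P_in = 0.747 × 5491 = 4102 W
n_s = 120×60/6 = 1200 rpm; n = 1200×(1−0.0602) = 1128 rpm
ω = 2π×1128/60 = 118.1 rad/s
τ = P_out/ω = 4102/118.1 = 34.7 N·m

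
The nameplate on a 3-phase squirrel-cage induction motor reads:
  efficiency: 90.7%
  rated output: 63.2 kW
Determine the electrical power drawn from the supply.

P_out = 63200 W
P_in = P_out/η = 63200/0.907 = 69680 W = 69.7 kW

69.7 kW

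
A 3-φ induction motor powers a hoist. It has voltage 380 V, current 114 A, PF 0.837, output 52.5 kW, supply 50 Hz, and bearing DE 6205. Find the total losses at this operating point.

P_in = √3·V·I·cosφ = 1.732×380×114×0.837 = 62800 W
P_out = 52500 W
Losses = P_in − P_out = 62800 − 52500 = 10300 W

10300 W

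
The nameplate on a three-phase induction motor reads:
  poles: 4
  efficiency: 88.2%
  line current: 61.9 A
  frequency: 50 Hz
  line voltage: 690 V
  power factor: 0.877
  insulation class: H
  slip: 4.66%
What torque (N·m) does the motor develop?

P_in = √3·V·I·cosφ = 1.732 × 690 × 61.9 × 0.877 = 64876 W
P_out = η·P_in = 0.882 × 64876 = 57221 W
n_s = 120×50/4 = 1500 rpm; n = 1500×(1−0.0466) = 1430 rpm
ω = 2π×1430/60 = 149.7 rad/s
τ = P_out/ω = 57221/149.7 = 382 N·m

382 N·m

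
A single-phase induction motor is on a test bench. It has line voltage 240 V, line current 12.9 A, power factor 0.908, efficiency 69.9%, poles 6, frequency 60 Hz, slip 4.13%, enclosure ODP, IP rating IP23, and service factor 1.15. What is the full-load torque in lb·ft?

P_in = V·I·cosφ = 240 × 12.9 × 0.908 = 2811 W
P_out = η·P_in = 0.699 × 2811 = 1965 W
n_s = 120×60/6 = 1200 rpm; n = 1200×(1−0.0413) = 1150 rpm
ω = 2π×1150/60 = 120.4 rad/s
τ = P_out/ω = 1965/120.4 = 16.32 N·m
In lb·ft: 16.32/1.356 = 12 lb·ft

12 lb·ft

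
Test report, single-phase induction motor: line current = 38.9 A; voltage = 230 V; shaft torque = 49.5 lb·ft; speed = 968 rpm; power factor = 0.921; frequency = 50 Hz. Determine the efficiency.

82.6 %

τ = 49.5 lb·ft × 1.356 = 67.12 N·m
ω = 2π × 968/60 = 101.4 rad/s; P_out = τω = 67.12 × 101.4 = 6806 W
P_in = V·I·cosφ = 230 × 38.9 × 0.921 = 8240 W
η = P_out / P_in = 6806 / 8240 = 0.826 = 82.6%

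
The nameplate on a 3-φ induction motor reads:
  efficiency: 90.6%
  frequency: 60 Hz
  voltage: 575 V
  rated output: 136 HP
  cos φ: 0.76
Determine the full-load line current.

P_out = 136 × 746 = 101456 W
P_in = P_out / η = 101456 / 0.906 = 111982 W
I_L = P_in / (√3·V_L·cosφ) = 111982 / (1.732 × 575 × 0.76) = 148 A

148 A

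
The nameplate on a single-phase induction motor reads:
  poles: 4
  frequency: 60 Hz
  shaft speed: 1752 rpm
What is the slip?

2.67 %

n_s = 120f/p = 120×60/4 = 1800 rpm
s = (n_s − n)/n_s = (1800 − 1752)/1800 = 0.0267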